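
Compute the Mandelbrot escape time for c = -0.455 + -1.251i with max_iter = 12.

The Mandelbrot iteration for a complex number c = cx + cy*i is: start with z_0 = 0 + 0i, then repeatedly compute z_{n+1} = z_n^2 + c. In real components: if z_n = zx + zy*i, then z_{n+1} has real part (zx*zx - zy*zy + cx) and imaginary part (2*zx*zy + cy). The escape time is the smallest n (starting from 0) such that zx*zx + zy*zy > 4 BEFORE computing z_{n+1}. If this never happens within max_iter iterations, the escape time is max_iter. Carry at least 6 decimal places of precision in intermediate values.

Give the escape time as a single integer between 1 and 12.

Answer: 3

Derivation:
z_0 = 0 + 0i, c = -0.4550 + -1.2510i
Iter 1: z = -0.4550 + -1.2510i, |z|^2 = 1.7720
Iter 2: z = -1.8130 + -0.1126i, |z|^2 = 3.2996
Iter 3: z = 2.8192 + -0.8428i, |z|^2 = 8.6582
Escaped at iteration 3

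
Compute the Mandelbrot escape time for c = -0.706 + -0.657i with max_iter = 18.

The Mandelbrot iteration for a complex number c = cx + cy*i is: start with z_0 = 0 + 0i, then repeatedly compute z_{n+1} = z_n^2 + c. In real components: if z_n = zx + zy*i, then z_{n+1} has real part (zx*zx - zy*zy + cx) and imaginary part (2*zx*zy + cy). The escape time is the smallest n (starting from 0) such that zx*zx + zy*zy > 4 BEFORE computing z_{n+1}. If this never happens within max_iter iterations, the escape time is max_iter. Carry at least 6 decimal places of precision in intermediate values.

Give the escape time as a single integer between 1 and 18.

z_0 = 0 + 0i, c = -0.7060 + -0.6570i
Iter 1: z = -0.7060 + -0.6570i, |z|^2 = 0.9301
Iter 2: z = -0.6392 + 0.2707i, |z|^2 = 0.4819
Iter 3: z = -0.3707 + -1.0030i, |z|^2 = 1.1435
Iter 4: z = -1.5747 + 0.0866i, |z|^2 = 2.4872
Iter 5: z = 1.7662 + -0.9298i, |z|^2 = 3.9840
Iter 6: z = 1.5490 + -3.9414i, |z|^2 = 17.9337
Escaped at iteration 6

Answer: 6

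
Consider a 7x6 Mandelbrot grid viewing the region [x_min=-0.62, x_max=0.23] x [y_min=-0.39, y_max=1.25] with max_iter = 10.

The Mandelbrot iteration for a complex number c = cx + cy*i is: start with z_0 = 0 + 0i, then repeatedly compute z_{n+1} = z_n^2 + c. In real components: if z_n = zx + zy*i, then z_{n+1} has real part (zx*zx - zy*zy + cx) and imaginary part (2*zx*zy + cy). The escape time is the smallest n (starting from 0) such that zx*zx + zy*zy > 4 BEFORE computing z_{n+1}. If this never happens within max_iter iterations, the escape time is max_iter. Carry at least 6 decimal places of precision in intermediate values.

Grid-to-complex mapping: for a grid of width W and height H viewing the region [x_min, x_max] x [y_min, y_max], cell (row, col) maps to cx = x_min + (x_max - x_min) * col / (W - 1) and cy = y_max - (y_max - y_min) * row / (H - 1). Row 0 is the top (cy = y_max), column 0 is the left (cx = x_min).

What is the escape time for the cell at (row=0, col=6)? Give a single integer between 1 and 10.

Answer: 2

Derivation:
z_0 = 0 + 0i, c = 0.2300 + 1.2500i
Iter 1: z = 0.2300 + 1.2500i, |z|^2 = 1.6154
Iter 2: z = -1.2796 + 1.8250i, |z|^2 = 4.9680
Escaped at iteration 2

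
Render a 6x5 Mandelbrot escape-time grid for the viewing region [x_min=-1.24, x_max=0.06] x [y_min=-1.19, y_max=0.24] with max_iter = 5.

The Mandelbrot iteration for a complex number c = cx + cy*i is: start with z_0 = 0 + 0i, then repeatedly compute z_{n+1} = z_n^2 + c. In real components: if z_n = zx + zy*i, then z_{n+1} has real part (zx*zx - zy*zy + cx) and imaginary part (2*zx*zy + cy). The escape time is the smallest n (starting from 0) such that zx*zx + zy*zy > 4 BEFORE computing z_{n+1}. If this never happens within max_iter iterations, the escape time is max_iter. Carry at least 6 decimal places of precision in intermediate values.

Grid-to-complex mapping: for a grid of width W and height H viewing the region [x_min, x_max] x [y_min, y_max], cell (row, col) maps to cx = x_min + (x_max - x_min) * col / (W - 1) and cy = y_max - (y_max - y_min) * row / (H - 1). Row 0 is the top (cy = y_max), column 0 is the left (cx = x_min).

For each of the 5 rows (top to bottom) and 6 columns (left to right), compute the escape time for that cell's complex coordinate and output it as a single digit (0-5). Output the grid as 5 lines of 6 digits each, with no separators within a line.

(row=0, col=0): c = -1.2400 + 0.2400i → escape time 5
(row=0, col=1): c = -0.9800 + 0.2400i → escape time 5
(row=0, col=2): c = -0.7200 + 0.2400i → escape time 5
(row=0, col=3): c = -0.4600 + 0.2400i → escape time 5
(row=0, col=4): c = -0.2000 + 0.2400i → escape time 5
(row=0, col=5): c = 0.0600 + 0.2400i → escape time 5
(row=1, col=0): c = -1.2400 + -0.1175i → escape time 5
(row=1, col=1): c = -0.9800 + -0.1175i → escape time 5
(row=1, col=2): c = -0.7200 + -0.1175i → escape time 5
(row=1, col=3): c = -0.4600 + -0.1175i → escape time 5
(row=1, col=4): c = -0.2000 + -0.1175i → escape time 5
(row=1, col=5): c = 0.0600 + -0.1175i → escape time 5
(row=2, col=0): c = -1.2400 + -0.4750i → escape time 5
(row=2, col=1): c = -0.9800 + -0.4750i → escape time 5
(row=2, col=2): c = -0.7200 + -0.4750i → escape time 5
(row=2, col=3): c = -0.4600 + -0.4750i → escape time 5
(row=2, col=4): c = -0.2000 + -0.4750i → escape time 5
(row=2, col=5): c = 0.0600 + -0.4750i → escape time 5
(row=3, col=0): c = -1.2400 + -0.8325i → escape time 3
(row=3, col=1): c = -0.9800 + -0.8325i → escape time 3
(row=3, col=2): c = -0.7200 + -0.8325i → escape time 4
(row=3, col=3): c = -0.4600 + -0.8325i → escape time 5
(row=3, col=4): c = -0.2000 + -0.8325i → escape time 5
(row=3, col=5): c = 0.0600 + -0.8325i → escape time 5
(row=4, col=0): c = -1.2400 + -1.1900i → escape time 2
(row=4, col=1): c = -0.9800 + -1.1900i → escape time 3
(row=4, col=2): c = -0.7200 + -1.1900i → escape time 3
(row=4, col=3): c = -0.4600 + -1.1900i → escape time 3
(row=4, col=4): c = -0.2000 + -1.1900i → escape time 3
(row=4, col=5): c = 0.0600 + -1.1900i → escape time 3

Answer: 555555
555555
555555
334555
233333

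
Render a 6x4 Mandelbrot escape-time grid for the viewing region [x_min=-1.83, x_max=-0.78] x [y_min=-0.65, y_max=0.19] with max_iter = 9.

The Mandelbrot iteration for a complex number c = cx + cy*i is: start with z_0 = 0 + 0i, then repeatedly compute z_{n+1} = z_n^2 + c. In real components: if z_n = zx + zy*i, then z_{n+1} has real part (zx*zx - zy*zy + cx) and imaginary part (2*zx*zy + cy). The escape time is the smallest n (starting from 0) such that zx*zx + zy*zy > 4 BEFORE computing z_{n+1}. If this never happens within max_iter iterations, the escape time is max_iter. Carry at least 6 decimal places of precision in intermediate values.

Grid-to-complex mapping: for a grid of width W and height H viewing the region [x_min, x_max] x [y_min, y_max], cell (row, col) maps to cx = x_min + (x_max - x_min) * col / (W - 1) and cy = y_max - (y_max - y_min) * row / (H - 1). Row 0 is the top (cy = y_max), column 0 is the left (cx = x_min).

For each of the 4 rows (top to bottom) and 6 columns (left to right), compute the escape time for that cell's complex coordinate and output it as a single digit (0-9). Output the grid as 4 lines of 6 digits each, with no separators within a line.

Answer: 456999
469999
345888
233345

Derivation:
(row=0, col=0): c = -1.8300 + 0.1900i → escape time 4
(row=0, col=1): c = -1.6200 + 0.1900i → escape time 5
(row=0, col=2): c = -1.4100 + 0.1900i → escape time 6
(row=0, col=3): c = -1.2000 + 0.1900i → escape time 9
(row=0, col=4): c = -0.9900 + 0.1900i → escape time 9
(row=0, col=5): c = -0.7800 + 0.1900i → escape time 9
(row=1, col=0): c = -1.8300 + -0.0900i → escape time 4
(row=1, col=1): c = -1.6200 + -0.0900i → escape time 6
(row=1, col=2): c = -1.4100 + -0.0900i → escape time 9
(row=1, col=3): c = -1.2000 + -0.0900i → escape time 9
(row=1, col=4): c = -0.9900 + -0.0900i → escape time 9
(row=1, col=5): c = -0.7800 + -0.0900i → escape time 9
(row=2, col=0): c = -1.8300 + -0.3700i → escape time 3
(row=2, col=1): c = -1.6200 + -0.3700i → escape time 4
(row=2, col=2): c = -1.4100 + -0.3700i → escape time 5
(row=2, col=3): c = -1.2000 + -0.3700i → escape time 8
(row=2, col=4): c = -0.9900 + -0.3700i → escape time 8
(row=2, col=5): c = -0.7800 + -0.3700i → escape time 8
(row=3, col=0): c = -1.8300 + -0.6500i → escape time 2
(row=3, col=1): c = -1.6200 + -0.6500i → escape time 3
(row=3, col=2): c = -1.4100 + -0.6500i → escape time 3
(row=3, col=3): c = -1.2000 + -0.6500i → escape time 3
(row=3, col=4): c = -0.9900 + -0.6500i → escape time 4
(row=3, col=5): c = -0.7800 + -0.6500i → escape time 5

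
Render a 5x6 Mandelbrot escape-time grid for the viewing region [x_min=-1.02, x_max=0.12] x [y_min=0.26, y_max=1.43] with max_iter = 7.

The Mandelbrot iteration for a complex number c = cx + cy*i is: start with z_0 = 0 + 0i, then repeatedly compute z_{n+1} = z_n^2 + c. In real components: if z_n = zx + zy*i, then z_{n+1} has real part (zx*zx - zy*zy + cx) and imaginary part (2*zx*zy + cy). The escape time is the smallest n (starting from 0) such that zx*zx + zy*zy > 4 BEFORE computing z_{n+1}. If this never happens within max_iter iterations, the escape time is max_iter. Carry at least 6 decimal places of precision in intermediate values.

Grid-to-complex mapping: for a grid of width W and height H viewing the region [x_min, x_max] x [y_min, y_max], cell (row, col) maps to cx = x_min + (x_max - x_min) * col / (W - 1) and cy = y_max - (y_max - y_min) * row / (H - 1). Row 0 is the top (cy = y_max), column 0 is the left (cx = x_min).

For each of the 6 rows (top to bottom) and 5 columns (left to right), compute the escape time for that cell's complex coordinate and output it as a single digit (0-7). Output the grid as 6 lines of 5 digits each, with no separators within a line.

(row=0, col=0): c = -1.0200 + 1.4300i → escape time 2
(row=0, col=1): c = -0.7350 + 1.4300i → escape time 2
(row=0, col=2): c = -0.4500 + 1.4300i → escape time 2
(row=0, col=3): c = -0.1650 + 1.4300i → escape time 2
(row=0, col=4): c = 0.1200 + 1.4300i → escape time 2
(row=1, col=0): c = -1.0200 + 1.1960i → escape time 3
(row=1, col=1): c = -0.7350 + 1.1960i → escape time 3
(row=1, col=2): c = -0.4500 + 1.1960i → escape time 3
(row=1, col=3): c = -0.1650 + 1.1960i → escape time 3
(row=1, col=4): c = 0.1200 + 1.1960i → escape time 3
(row=2, col=0): c = -1.0200 + 0.9620i → escape time 3
(row=2, col=1): c = -0.7350 + 0.9620i → escape time 3
(row=2, col=2): c = -0.4500 + 0.9620i → escape time 4
(row=2, col=3): c = -0.1650 + 0.9620i → escape time 7
(row=2, col=4): c = 0.1200 + 0.9620i → escape time 4
(row=3, col=0): c = -1.0200 + 0.7280i → escape time 3
(row=3, col=1): c = -0.7350 + 0.7280i → escape time 4
(row=3, col=2): c = -0.4500 + 0.7280i → escape time 7
(row=3, col=3): c = -0.1650 + 0.7280i → escape time 7
(row=3, col=4): c = 0.1200 + 0.7280i → escape time 7
(row=4, col=0): c = -1.0200 + 0.4940i → escape time 5
(row=4, col=1): c = -0.7350 + 0.4940i → escape time 7
(row=4, col=2): c = -0.4500 + 0.4940i → escape time 7
(row=4, col=3): c = -0.1650 + 0.4940i → escape time 7
(row=4, col=4): c = 0.1200 + 0.4940i → escape time 7
(row=5, col=0): c = -1.0200 + 0.2600i → escape time 7
(row=5, col=1): c = -0.7350 + 0.2600i → escape time 7
(row=5, col=2): c = -0.4500 + 0.2600i → escape time 7
(row=5, col=3): c = -0.1650 + 0.2600i → escape time 7
(row=5, col=4): c = 0.1200 + 0.2600i → escape time 7

Answer: 22222
33333
33474
34777
57777
77777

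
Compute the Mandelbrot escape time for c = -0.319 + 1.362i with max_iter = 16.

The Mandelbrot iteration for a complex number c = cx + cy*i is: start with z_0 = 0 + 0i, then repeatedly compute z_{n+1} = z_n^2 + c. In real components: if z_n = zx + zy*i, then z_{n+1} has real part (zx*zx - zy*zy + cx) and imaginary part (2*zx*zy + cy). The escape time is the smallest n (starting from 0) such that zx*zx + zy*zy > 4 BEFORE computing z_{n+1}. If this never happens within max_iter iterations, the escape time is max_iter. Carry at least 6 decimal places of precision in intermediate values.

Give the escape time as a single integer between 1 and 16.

Answer: 2

Derivation:
z_0 = 0 + 0i, c = -0.3190 + 1.3620i
Iter 1: z = -0.3190 + 1.3620i, |z|^2 = 1.9568
Iter 2: z = -2.0723 + 0.4930i, |z|^2 = 4.5374
Escaped at iteration 2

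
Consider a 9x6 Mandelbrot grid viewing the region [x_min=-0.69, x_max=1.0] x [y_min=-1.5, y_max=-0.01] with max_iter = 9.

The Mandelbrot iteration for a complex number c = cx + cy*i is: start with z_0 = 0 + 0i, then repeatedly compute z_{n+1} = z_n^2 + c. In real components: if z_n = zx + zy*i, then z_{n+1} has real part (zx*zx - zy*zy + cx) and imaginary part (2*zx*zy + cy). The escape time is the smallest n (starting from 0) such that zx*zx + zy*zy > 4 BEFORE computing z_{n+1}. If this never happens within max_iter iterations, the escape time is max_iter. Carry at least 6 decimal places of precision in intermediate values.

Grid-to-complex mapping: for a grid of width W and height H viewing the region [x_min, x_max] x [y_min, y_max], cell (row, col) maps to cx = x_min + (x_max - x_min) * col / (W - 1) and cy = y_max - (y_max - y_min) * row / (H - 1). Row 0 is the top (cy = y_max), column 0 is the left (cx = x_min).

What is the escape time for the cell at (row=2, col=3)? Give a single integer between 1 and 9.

Answer: 9

Derivation:
z_0 = 0 + 0i, c = -0.0562 + -0.6060i
Iter 1: z = -0.0562 + -0.6060i, |z|^2 = 0.3704
Iter 2: z = -0.4203 + -0.5378i, |z|^2 = 0.4659
Iter 3: z = -0.1688 + -0.1539i, |z|^2 = 0.0522
Iter 4: z = -0.0514 + -0.5540i, |z|^2 = 0.3096
Iter 5: z = -0.3606 + -0.5490i, |z|^2 = 0.4314
Iter 6: z = -0.2277 + -0.2101i, |z|^2 = 0.0960
Iter 7: z = -0.0486 + -0.5103i, |z|^2 = 0.2628
Iter 8: z = -0.3143 + -0.5564i, |z|^2 = 0.4084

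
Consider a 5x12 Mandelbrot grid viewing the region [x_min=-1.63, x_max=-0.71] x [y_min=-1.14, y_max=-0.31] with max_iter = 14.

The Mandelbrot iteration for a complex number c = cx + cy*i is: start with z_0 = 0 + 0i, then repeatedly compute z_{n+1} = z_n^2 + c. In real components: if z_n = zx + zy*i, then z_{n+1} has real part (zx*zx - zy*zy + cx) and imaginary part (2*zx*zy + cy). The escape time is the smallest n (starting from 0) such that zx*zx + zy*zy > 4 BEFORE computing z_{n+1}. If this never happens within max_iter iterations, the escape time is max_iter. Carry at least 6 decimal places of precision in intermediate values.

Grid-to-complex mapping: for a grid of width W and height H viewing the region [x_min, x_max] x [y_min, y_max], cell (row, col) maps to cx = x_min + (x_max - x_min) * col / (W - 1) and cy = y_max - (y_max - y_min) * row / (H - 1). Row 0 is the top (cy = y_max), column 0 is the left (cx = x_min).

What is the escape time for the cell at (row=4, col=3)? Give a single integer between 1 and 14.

z_0 = 0 + 0i, c = -0.9400 + -0.6118i
Iter 1: z = -0.9400 + -0.6118i, |z|^2 = 1.2579
Iter 2: z = -0.4307 + 0.5384i, |z|^2 = 0.4754
Iter 3: z = -1.0444 + -1.0756i, |z|^2 = 2.2476
Iter 4: z = -1.0063 + 1.6348i, |z|^2 = 3.6853
Iter 5: z = -2.6001 + -3.9020i, |z|^2 = 21.9863
Escaped at iteration 5

Answer: 5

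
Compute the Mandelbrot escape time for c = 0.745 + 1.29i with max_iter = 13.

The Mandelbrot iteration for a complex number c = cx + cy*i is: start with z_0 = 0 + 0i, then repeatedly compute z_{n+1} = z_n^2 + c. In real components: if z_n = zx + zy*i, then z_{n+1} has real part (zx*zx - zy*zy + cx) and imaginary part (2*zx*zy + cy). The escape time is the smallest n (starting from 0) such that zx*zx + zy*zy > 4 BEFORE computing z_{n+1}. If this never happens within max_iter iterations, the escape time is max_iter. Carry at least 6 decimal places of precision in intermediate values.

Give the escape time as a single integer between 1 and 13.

Answer: 2

Derivation:
z_0 = 0 + 0i, c = 0.7450 + 1.2900i
Iter 1: z = 0.7450 + 1.2900i, |z|^2 = 2.2191
Iter 2: z = -0.3641 + 3.2121i, |z|^2 = 10.4501
Escaped at iteration 2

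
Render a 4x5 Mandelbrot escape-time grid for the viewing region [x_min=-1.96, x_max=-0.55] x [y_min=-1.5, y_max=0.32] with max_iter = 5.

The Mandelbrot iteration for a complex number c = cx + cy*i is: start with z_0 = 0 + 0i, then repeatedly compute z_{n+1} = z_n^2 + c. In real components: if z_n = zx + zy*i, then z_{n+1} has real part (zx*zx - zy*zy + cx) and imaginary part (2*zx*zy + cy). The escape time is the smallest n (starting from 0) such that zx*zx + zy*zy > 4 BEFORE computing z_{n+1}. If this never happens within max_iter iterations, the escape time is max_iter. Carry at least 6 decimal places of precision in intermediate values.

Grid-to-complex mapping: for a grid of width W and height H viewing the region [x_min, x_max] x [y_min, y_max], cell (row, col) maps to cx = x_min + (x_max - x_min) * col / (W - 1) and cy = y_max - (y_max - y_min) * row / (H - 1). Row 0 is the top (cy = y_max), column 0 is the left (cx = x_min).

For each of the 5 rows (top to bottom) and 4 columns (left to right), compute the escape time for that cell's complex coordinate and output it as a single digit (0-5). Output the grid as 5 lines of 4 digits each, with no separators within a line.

Answer: 2555
4555
1355
1234
1122

Derivation:
(row=0, col=0): c = -1.9600 + 0.3200i → escape time 2
(row=0, col=1): c = -1.4900 + 0.3200i → escape time 5
(row=0, col=2): c = -1.0200 + 0.3200i → escape time 5
(row=0, col=3): c = -0.5500 + 0.3200i → escape time 5
(row=1, col=0): c = -1.9600 + -0.1350i → escape time 4
(row=1, col=1): c = -1.4900 + -0.1350i → escape time 5
(row=1, col=2): c = -1.0200 + -0.1350i → escape time 5
(row=1, col=3): c = -0.5500 + -0.1350i → escape time 5
(row=2, col=0): c = -1.9600 + -0.5900i → escape time 1
(row=2, col=1): c = -1.4900 + -0.5900i → escape time 3
(row=2, col=2): c = -1.0200 + -0.5900i → escape time 5
(row=2, col=3): c = -0.5500 + -0.5900i → escape time 5
(row=3, col=0): c = -1.9600 + -1.0450i → escape time 1
(row=3, col=1): c = -1.4900 + -1.0450i → escape time 2
(row=3, col=2): c = -1.0200 + -1.0450i → escape time 3
(row=3, col=3): c = -0.5500 + -1.0450i → escape time 4
(row=4, col=0): c = -1.9600 + -1.5000i → escape time 1
(row=4, col=1): c = -1.4900 + -1.5000i → escape time 1
(row=4, col=2): c = -1.0200 + -1.5000i → escape time 2
(row=4, col=3): c = -0.5500 + -1.5000i → escape time 2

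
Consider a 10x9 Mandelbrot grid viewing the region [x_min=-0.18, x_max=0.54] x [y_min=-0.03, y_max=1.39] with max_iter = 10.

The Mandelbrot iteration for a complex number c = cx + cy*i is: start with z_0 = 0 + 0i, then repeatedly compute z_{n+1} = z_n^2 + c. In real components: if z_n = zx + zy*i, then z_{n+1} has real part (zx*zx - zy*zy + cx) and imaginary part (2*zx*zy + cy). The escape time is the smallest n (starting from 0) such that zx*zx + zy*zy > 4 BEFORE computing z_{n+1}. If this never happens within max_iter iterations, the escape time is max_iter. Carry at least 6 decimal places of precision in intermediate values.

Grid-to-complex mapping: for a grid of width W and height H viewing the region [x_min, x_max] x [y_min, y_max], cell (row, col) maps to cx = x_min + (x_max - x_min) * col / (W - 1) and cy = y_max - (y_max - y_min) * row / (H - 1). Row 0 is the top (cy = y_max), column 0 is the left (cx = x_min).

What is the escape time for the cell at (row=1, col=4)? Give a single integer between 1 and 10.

z_0 = 0 + 0i, c = 0.1400 + 1.2125i
Iter 1: z = 0.1400 + 1.2125i, |z|^2 = 1.4898
Iter 2: z = -1.3106 + 1.5520i, |z|^2 = 4.1263
Escaped at iteration 2

Answer: 2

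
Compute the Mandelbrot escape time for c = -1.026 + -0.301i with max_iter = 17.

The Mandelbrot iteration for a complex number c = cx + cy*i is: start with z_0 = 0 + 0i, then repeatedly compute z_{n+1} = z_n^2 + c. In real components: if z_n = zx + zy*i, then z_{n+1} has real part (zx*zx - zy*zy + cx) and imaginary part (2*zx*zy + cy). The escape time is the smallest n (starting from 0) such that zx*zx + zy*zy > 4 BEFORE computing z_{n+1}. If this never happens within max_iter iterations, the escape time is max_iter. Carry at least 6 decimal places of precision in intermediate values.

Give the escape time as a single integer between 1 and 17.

Answer: 17

Derivation:
z_0 = 0 + 0i, c = -1.0260 + -0.3010i
Iter 1: z = -1.0260 + -0.3010i, |z|^2 = 1.1433
Iter 2: z = -0.0639 + 0.3167i, |z|^2 = 0.1044
Iter 3: z = -1.1222 + -0.3415i, |z|^2 = 1.3759
Iter 4: z = 0.1167 + 0.4654i, |z|^2 = 0.2302
Iter 5: z = -1.2290 + -0.1924i, |z|^2 = 1.5474
Iter 6: z = 0.4474 + 0.1719i, |z|^2 = 0.2297
Iter 7: z = -0.8554 + -0.1472i, |z|^2 = 0.7533
Iter 8: z = -0.3160 + -0.0492i, |z|^2 = 0.1023
Iter 9: z = -0.9286 + -0.2699i, |z|^2 = 0.9351
Iter 10: z = -0.2366 + 0.2002i, |z|^2 = 0.0961
Iter 11: z = -1.0101 + -0.3958i, |z|^2 = 1.1769
Iter 12: z = -0.1623 + 0.4985i, |z|^2 = 0.2749
Iter 13: z = -1.2482 + -0.4628i, |z|^2 = 1.7722
Iter 14: z = 0.3177 + 0.8544i, |z|^2 = 0.8310
Iter 15: z = -1.6551 + 0.2419i, |z|^2 = 2.7979
Iter 16: z = 1.6548 + -1.1018i, |z|^2 = 3.9524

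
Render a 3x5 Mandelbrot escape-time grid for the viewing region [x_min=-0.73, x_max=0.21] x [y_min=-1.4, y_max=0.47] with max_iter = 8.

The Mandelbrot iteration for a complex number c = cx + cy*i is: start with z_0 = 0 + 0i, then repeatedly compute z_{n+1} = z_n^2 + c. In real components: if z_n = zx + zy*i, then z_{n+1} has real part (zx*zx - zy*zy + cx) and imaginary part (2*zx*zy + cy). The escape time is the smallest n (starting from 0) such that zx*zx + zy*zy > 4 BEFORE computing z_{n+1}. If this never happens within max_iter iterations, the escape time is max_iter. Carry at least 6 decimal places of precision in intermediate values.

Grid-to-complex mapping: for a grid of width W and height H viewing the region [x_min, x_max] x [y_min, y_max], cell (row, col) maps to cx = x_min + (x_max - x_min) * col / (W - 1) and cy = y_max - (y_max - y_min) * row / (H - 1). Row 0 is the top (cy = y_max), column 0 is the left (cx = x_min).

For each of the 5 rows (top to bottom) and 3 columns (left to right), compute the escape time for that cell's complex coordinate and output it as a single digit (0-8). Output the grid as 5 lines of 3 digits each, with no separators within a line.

(row=0, col=0): c = -0.7300 + 0.4700i → escape time 8
(row=0, col=1): c = -0.2600 + 0.4700i → escape time 8
(row=0, col=2): c = 0.2100 + 0.4700i → escape time 8
(row=1, col=0): c = -0.7300 + 0.0025i → escape time 8
(row=1, col=1): c = -0.2600 + 0.0025i → escape time 8
(row=1, col=2): c = 0.2100 + 0.0025i → escape time 8
(row=2, col=0): c = -0.7300 + -0.4650i → escape time 8
(row=2, col=1): c = -0.2600 + -0.4650i → escape time 8
(row=2, col=2): c = 0.2100 + -0.4650i → escape time 8
(row=3, col=0): c = -0.7300 + -0.9325i → escape time 4
(row=3, col=1): c = -0.2600 + -0.9325i → escape time 7
(row=3, col=2): c = 0.2100 + -0.9325i → escape time 4
(row=4, col=0): c = -0.7300 + -1.4000i → escape time 2
(row=4, col=1): c = -0.2600 + -1.4000i → escape time 2
(row=4, col=2): c = 0.2100 + -1.4000i → escape time 2

Answer: 888
888
888
474
222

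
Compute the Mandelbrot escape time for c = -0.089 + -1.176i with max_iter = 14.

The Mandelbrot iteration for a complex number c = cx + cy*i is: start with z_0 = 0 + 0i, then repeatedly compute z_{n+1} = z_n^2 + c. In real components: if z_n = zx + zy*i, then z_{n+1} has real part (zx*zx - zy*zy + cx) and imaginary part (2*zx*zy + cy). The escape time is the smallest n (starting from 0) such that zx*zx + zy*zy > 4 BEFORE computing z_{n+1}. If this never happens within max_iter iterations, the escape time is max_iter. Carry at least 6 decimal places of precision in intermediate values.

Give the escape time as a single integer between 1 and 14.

Answer: 4

Derivation:
z_0 = 0 + 0i, c = -0.0890 + -1.1760i
Iter 1: z = -0.0890 + -1.1760i, |z|^2 = 1.3909
Iter 2: z = -1.4641 + -0.9667i, |z|^2 = 3.0779
Iter 3: z = 1.1200 + 1.6545i, |z|^2 = 3.9918
Iter 4: z = -1.5720 + 2.5301i, |z|^2 = 8.8729
Escaped at iteration 4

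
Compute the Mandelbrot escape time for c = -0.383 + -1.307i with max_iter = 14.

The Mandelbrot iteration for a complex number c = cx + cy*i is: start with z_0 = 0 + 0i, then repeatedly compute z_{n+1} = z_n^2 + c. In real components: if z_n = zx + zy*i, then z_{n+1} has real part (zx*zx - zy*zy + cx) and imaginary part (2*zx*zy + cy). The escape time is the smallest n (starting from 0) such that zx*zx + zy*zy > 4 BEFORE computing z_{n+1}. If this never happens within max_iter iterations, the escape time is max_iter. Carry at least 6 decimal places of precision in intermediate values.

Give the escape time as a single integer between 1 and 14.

Answer: 3

Derivation:
z_0 = 0 + 0i, c = -0.3830 + -1.3070i
Iter 1: z = -0.3830 + -1.3070i, |z|^2 = 1.8549
Iter 2: z = -1.9446 + -0.3058i, |z|^2 = 3.8749
Iter 3: z = 3.3048 + -0.1176i, |z|^2 = 10.9354
Escaped at iteration 3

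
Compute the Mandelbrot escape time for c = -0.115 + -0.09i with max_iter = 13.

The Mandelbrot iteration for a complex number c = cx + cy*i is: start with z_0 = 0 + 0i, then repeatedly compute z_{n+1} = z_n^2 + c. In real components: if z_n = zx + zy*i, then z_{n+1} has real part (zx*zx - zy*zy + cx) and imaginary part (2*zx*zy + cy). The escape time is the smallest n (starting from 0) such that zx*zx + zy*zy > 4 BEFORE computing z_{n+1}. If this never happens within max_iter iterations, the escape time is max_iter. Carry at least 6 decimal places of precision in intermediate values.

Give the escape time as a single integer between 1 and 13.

z_0 = 0 + 0i, c = -0.1150 + -0.0900i
Iter 1: z = -0.1150 + -0.0900i, |z|^2 = 0.0213
Iter 2: z = -0.1099 + -0.0693i, |z|^2 = 0.0169
Iter 3: z = -0.1077 + -0.0748i, |z|^2 = 0.0172
Iter 4: z = -0.1090 + -0.0739i, |z|^2 = 0.0173
Iter 5: z = -0.1086 + -0.0739i, |z|^2 = 0.0173
Iter 6: z = -0.1087 + -0.0740i, |z|^2 = 0.0173
Iter 7: z = -0.1087 + -0.0739i, |z|^2 = 0.0173
Iter 8: z = -0.1087 + -0.0739i, |z|^2 = 0.0173
Iter 9: z = -0.1087 + -0.0739i, |z|^2 = 0.0173
Iter 10: z = -0.1087 + -0.0739i, |z|^2 = 0.0173
Iter 11: z = -0.1087 + -0.0739i, |z|^2 = 0.0173
Iter 12: z = -0.1087 + -0.0739i, |z|^2 = 0.0173

Answer: 13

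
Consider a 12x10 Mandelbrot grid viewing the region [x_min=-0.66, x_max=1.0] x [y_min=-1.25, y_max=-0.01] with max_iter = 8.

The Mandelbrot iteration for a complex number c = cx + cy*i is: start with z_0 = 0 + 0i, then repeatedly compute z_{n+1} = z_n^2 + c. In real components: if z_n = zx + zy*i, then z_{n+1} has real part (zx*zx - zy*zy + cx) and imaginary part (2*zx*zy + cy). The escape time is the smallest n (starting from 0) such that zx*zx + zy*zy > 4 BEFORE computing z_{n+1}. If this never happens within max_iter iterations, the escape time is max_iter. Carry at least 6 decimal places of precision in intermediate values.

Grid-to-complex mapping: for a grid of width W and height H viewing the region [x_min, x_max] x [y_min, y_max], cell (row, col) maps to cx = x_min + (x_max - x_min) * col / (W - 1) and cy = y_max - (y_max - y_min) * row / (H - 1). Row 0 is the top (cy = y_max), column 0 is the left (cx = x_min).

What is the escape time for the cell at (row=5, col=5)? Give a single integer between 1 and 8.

Answer: 8

Derivation:
z_0 = 0 + 0i, c = 0.0945 + -0.6989i
Iter 1: z = 0.0945 + -0.6989i, |z|^2 = 0.4974
Iter 2: z = -0.3850 + -0.8310i, |z|^2 = 0.8388
Iter 3: z = -0.4479 + -0.0591i, |z|^2 = 0.2041
Iter 4: z = 0.2917 + -0.6460i, |z|^2 = 0.5024
Iter 5: z = -0.2377 + -1.0757i, |z|^2 = 1.2137
Iter 6: z = -1.0061 + -0.1875i, |z|^2 = 1.0474
Iter 7: z = 1.0717 + -0.3216i, |z|^2 = 1.2519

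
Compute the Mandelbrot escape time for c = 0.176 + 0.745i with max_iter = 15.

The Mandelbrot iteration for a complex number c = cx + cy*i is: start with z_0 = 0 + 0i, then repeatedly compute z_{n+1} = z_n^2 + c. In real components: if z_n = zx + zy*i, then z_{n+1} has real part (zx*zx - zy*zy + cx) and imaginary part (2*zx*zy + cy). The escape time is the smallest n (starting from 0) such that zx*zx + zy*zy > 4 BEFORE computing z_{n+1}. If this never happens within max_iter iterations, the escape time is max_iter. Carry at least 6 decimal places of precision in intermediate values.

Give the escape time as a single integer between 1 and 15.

z_0 = 0 + 0i, c = 0.1760 + 0.7450i
Iter 1: z = 0.1760 + 0.7450i, |z|^2 = 0.5860
Iter 2: z = -0.3480 + 1.0072i, |z|^2 = 1.1357
Iter 3: z = -0.7174 + 0.0439i, |z|^2 = 0.5166
Iter 4: z = 0.6887 + 0.6821i, |z|^2 = 0.9396
Iter 5: z = 0.1851 + 1.6845i, |z|^2 = 2.8719
Iter 6: z = -2.6273 + 1.3687i, |z|^2 = 8.7763
Escaped at iteration 6

Answer: 6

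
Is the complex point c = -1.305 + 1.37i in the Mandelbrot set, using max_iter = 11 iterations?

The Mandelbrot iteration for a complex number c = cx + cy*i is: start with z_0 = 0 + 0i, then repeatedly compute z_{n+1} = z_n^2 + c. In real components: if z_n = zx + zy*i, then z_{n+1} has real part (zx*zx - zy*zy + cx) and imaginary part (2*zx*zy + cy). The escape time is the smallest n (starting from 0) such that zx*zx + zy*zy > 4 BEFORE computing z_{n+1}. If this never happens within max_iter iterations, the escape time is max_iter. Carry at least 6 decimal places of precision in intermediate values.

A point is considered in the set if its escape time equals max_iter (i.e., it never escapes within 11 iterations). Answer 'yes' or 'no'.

z_0 = 0 + 0i, c = -1.3050 + 1.3700i
Iter 1: z = -1.3050 + 1.3700i, |z|^2 = 3.5799
Iter 2: z = -1.4789 + -2.2057i, |z|^2 = 7.0522
Escaped at iteration 2

Answer: no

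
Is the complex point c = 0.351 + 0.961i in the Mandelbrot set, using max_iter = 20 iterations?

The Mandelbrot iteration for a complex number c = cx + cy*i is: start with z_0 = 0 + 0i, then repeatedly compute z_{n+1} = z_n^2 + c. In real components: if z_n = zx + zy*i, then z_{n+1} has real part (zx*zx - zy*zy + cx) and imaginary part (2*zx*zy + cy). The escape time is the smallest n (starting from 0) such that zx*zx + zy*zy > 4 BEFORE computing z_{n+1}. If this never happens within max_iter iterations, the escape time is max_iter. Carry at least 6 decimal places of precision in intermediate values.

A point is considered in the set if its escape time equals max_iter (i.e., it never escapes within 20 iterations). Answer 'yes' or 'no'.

Answer: no

Derivation:
z_0 = 0 + 0i, c = 0.3510 + 0.9610i
Iter 1: z = 0.3510 + 0.9610i, |z|^2 = 1.0467
Iter 2: z = -0.4493 + 1.6356i, |z|^2 = 2.8771
Iter 3: z = -2.1224 + -0.5088i, |z|^2 = 4.7634
Escaped at iteration 3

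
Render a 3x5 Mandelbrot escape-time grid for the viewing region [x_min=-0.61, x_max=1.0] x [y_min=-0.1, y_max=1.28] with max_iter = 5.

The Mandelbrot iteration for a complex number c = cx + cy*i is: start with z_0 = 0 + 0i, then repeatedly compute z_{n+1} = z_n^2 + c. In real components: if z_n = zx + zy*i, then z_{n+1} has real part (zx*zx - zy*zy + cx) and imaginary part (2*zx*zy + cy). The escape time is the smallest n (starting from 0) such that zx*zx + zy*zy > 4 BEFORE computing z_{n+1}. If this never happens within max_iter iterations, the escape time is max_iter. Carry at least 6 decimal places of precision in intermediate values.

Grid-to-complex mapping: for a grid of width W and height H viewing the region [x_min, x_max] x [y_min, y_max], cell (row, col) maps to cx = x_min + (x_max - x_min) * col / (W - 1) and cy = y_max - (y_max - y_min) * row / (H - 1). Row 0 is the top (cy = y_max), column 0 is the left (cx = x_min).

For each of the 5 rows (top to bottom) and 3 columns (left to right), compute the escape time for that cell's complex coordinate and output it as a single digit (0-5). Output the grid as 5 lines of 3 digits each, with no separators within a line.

(row=0, col=0): c = -0.6100 + 1.2800i → escape time 3
(row=0, col=1): c = 0.1950 + 1.2800i → escape time 2
(row=0, col=2): c = 1.0000 + 1.2800i → escape time 2
(row=1, col=0): c = -0.6100 + 0.9350i → escape time 4
(row=1, col=1): c = 0.1950 + 0.9350i → escape time 4
(row=1, col=2): c = 1.0000 + 0.9350i → escape time 2
(row=2, col=0): c = -0.6100 + 0.5900i → escape time 5
(row=2, col=1): c = 0.1950 + 0.5900i → escape time 5
(row=2, col=2): c = 1.0000 + 0.5900i → escape time 2
(row=3, col=0): c = -0.6100 + 0.2450i → escape time 5
(row=3, col=1): c = 0.1950 + 0.2450i → escape time 5
(row=3, col=2): c = 1.0000 + 0.2450i → escape time 2
(row=4, col=0): c = -0.6100 + -0.1000i → escape time 5
(row=4, col=1): c = 0.1950 + -0.1000i → escape time 5
(row=4, col=2): c = 1.0000 + -0.1000i → escape time 2

Answer: 322
442
552
552
552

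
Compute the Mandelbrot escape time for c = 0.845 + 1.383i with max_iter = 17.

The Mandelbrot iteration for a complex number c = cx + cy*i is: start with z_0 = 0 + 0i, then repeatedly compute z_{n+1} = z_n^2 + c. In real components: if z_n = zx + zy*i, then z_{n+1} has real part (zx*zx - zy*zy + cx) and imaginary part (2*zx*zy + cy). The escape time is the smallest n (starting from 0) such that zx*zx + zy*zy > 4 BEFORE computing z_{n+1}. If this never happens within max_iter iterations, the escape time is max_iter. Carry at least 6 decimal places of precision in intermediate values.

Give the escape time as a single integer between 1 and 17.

z_0 = 0 + 0i, c = 0.8450 + 1.3830i
Iter 1: z = 0.8450 + 1.3830i, |z|^2 = 2.6267
Iter 2: z = -0.3537 + 3.7203i, |z|^2 = 13.9655
Escaped at iteration 2

Answer: 2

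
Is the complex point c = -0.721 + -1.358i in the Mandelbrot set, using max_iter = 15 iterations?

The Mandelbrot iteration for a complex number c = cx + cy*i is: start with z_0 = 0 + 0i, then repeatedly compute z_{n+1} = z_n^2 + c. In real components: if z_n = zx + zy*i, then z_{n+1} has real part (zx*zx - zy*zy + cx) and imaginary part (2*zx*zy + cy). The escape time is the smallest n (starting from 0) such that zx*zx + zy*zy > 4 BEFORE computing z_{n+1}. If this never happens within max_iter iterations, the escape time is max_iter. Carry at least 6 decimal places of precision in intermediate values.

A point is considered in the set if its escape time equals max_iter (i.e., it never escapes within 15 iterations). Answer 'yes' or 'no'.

z_0 = 0 + 0i, c = -0.7210 + -1.3580i
Iter 1: z = -0.7210 + -1.3580i, |z|^2 = 2.3640
Iter 2: z = -2.0453 + 0.6002i, |z|^2 = 4.5436
Escaped at iteration 2

Answer: no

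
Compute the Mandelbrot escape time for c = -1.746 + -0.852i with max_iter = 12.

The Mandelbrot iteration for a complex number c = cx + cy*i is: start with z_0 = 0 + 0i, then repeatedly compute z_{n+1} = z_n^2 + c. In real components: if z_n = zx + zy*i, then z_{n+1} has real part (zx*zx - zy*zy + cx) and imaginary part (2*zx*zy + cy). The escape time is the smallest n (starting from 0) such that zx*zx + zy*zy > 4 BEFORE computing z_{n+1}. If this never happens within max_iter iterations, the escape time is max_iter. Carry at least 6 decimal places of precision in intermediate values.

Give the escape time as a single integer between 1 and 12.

Answer: 2

Derivation:
z_0 = 0 + 0i, c = -1.7460 + -0.8520i
Iter 1: z = -1.7460 + -0.8520i, |z|^2 = 3.7744
Iter 2: z = 0.5766 + 2.1232i, |z|^2 = 4.8404
Escaped at iteration 2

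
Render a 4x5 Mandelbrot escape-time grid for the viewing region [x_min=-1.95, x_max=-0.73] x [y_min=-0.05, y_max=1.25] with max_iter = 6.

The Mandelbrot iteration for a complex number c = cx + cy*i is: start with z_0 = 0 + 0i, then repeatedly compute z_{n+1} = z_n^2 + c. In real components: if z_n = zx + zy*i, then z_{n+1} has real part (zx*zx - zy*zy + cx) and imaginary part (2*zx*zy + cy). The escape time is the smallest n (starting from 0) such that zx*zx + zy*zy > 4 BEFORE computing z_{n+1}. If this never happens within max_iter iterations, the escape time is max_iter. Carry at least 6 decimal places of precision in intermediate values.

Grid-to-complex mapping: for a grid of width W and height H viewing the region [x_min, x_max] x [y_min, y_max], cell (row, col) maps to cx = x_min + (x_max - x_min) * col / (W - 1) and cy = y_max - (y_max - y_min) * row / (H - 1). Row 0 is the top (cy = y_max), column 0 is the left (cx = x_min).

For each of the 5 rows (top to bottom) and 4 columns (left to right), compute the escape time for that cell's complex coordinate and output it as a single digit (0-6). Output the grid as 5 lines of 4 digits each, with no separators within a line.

(row=0, col=0): c = -1.9500 + 1.2500i → escape time 1
(row=0, col=1): c = -1.5433 + 1.2500i → escape time 2
(row=0, col=2): c = -1.1367 + 1.2500i → escape time 2
(row=0, col=3): c = -0.7300 + 1.2500i → escape time 3
(row=1, col=0): c = -1.9500 + 0.9250i → escape time 1
(row=1, col=1): c = -1.5433 + 0.9250i → escape time 3
(row=1, col=2): c = -1.1367 + 0.9250i → escape time 3
(row=1, col=3): c = -0.7300 + 0.9250i → escape time 4
(row=2, col=0): c = -1.9500 + 0.6000i → escape time 1
(row=2, col=1): c = -1.5433 + 0.6000i → escape time 3
(row=2, col=2): c = -1.1367 + 0.6000i → escape time 4
(row=2, col=3): c = -0.7300 + 0.6000i → escape time 6
(row=3, col=0): c = -1.9500 + 0.2750i → escape time 3
(row=3, col=1): c = -1.5433 + 0.2750i → escape time 5
(row=3, col=2): c = -1.1367 + 0.2750i → escape time 6
(row=3, col=3): c = -0.7300 + 0.2750i → escape time 6
(row=4, col=0): c = -1.9500 + -0.0500i → escape time 5
(row=4, col=1): c = -1.5433 + -0.0500i → escape time 6
(row=4, col=2): c = -1.1367 + -0.0500i → escape time 6
(row=4, col=3): c = -0.7300 + -0.0500i → escape time 6

Answer: 1223
1334
1346
3566
5666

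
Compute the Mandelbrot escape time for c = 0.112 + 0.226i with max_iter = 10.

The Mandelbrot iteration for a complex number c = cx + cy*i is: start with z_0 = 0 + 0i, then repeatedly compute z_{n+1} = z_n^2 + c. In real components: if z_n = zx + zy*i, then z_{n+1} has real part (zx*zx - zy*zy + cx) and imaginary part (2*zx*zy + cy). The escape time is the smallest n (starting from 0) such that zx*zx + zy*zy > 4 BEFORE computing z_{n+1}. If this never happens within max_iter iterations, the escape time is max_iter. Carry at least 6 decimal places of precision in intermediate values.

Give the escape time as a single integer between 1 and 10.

z_0 = 0 + 0i, c = 0.1120 + 0.2260i
Iter 1: z = 0.1120 + 0.2260i, |z|^2 = 0.0636
Iter 2: z = 0.0735 + 0.2766i, |z|^2 = 0.0819
Iter 3: z = 0.0409 + 0.2666i, |z|^2 = 0.0728
Iter 4: z = 0.0426 + 0.2478i, |z|^2 = 0.0632
Iter 5: z = 0.0524 + 0.2471i, |z|^2 = 0.0638
Iter 6: z = 0.0537 + 0.2519i, |z|^2 = 0.0663
Iter 7: z = 0.0514 + 0.2530i, |z|^2 = 0.0667
Iter 8: z = 0.0506 + 0.2520i, |z|^2 = 0.0661
Iter 9: z = 0.0510 + 0.2515i, |z|^2 = 0.0659

Answer: 10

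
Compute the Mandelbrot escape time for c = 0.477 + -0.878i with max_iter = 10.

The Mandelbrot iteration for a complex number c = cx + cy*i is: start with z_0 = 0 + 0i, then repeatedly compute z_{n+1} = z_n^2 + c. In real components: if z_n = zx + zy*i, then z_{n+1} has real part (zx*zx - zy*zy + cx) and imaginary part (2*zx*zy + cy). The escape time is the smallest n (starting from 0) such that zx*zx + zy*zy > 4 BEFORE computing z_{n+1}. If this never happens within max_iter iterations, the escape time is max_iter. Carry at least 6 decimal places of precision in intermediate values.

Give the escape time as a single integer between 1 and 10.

z_0 = 0 + 0i, c = 0.4770 + -0.8780i
Iter 1: z = 0.4770 + -0.8780i, |z|^2 = 0.9984
Iter 2: z = -0.0664 + -1.7156i, |z|^2 = 2.9477
Iter 3: z = -2.4619 + -0.6503i, |z|^2 = 6.4840
Escaped at iteration 3

Answer: 3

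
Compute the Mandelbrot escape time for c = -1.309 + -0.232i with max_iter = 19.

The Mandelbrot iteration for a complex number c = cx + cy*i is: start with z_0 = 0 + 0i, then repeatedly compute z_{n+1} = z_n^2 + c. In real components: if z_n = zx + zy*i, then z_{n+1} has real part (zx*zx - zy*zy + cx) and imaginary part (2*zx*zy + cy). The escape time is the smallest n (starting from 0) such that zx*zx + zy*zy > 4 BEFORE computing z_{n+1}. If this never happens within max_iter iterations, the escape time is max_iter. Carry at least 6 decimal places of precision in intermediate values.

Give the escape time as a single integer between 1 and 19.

z_0 = 0 + 0i, c = -1.3090 + -0.2320i
Iter 1: z = -1.3090 + -0.2320i, |z|^2 = 1.7673
Iter 2: z = 0.3507 + 0.3754i, |z|^2 = 0.2639
Iter 3: z = -1.3269 + 0.0313i, |z|^2 = 1.7618
Iter 4: z = 0.4508 + -0.3150i, |z|^2 = 0.3024
Iter 5: z = -1.2050 + -0.5160i, |z|^2 = 1.7182
Iter 6: z = -0.1233 + 1.0114i, |z|^2 = 1.0382
Iter 7: z = -2.3168 + -0.4814i, |z|^2 = 5.5994
Escaped at iteration 7

Answer: 7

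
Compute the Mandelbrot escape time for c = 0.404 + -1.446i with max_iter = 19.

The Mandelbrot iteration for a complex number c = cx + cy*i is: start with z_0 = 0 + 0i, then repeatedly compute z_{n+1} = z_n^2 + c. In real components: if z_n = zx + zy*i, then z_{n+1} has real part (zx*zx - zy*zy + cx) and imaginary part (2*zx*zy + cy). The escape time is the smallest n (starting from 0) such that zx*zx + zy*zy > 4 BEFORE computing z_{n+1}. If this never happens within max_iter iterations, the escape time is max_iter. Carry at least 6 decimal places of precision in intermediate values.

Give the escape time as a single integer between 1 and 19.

Answer: 2

Derivation:
z_0 = 0 + 0i, c = 0.4040 + -1.4460i
Iter 1: z = 0.4040 + -1.4460i, |z|^2 = 2.2541
Iter 2: z = -1.5237 + -2.6144i, |z|^2 = 9.1566
Escaped at iteration 2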